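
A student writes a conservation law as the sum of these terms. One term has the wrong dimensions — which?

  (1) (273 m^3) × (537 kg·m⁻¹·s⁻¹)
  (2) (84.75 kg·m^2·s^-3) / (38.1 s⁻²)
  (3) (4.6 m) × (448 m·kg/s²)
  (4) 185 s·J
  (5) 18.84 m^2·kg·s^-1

Dimensions:
  (1) [m³] · [kg·m⁻¹·s⁻¹] = kg·m²·s⁻¹
  (2) [kg·m²·s⁻³] / [s⁻²] = kg·m²·s⁻¹
  (3) [m] · [kg·m·s⁻²] = kg·m²·s⁻²
  (4) J·s = N·m·s = kg·m²·s⁻¹
  (5) kg·m²·s⁻¹
All reduce to kg·m²·s⁻¹ except (3), which is kg·m²·s⁻².

(3)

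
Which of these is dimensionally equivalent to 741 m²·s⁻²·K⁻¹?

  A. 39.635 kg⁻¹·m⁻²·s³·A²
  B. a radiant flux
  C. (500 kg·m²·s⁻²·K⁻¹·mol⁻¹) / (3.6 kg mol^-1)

C.

Reference: m²·s⁻²·K⁻¹.
Each option:
  A. kg⁻¹·m⁻²·s³·A²
  B. [radiant flux] = kg·m²·s⁻³
  C. [kg·m²·s⁻²·K⁻¹·mol⁻¹] / [kg·mol⁻¹] = m²·s⁻²·K⁻¹  ← same
Only C. matches m²·s⁻²·K⁻¹.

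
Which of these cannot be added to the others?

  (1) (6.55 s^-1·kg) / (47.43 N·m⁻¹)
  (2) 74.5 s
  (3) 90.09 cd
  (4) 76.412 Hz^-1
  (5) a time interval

(3)

Dimensions:
  (1) [kg·s⁻¹] / [kg·s⁻²] = s
  (2) s
  (3) cd
  (4) Hz⁻¹ = (s⁻¹)⁻¹ = s
  (5) [time interval] = s
All reduce to s except (3), which is cd.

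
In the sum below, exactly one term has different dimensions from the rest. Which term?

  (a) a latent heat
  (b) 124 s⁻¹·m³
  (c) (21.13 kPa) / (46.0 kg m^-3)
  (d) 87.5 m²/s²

Reduce each to base SI dimensions:
  (a) [latent heat] = m²·s⁻²
  (b) m³·s⁻¹
  (c) [kg·m⁻¹·s⁻²] / [kg·m⁻³] = m²·s⁻²
  (d) m²·s⁻²
All reduce to m²·s⁻² except (b), which is m³·s⁻¹.

(b)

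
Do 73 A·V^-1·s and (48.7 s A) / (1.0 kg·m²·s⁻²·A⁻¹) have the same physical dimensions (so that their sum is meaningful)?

Dimensions:
  73 A·V^-1·s:  A·s·V⁻¹ = A·s·(J·C⁻¹)⁻¹ = kg⁻¹·m⁻²·s⁴·A²
  (48.7 s A) / (1.0 kg·m²·s⁻²·A⁻¹):  [s·A] / [kg·m²·s⁻²·A⁻¹] = kg⁻¹·m⁻²·s³·A²
kg⁻¹·m⁻²·s⁴·A² ≠ kg⁻¹·m⁻²·s³·A², so they cannot be added.

No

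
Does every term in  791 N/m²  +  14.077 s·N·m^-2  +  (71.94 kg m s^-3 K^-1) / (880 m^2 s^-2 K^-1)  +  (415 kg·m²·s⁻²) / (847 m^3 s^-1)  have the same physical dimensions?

No

Reduce each to base SI dimensions:
  791 N/m²:  N·m⁻² = kg·m·s⁻²·m⁻² = kg·m⁻¹·s⁻²
  14.077 s·N·m^-2:  N·s·m⁻² = kg·m·s⁻²·s·m⁻² = kg·m⁻¹·s⁻¹
  (71.94 kg m s^-3 K^-1) / (880 m^2 s^-2 K^-1):  [kg·m·s⁻³·K⁻¹] / [m²·s⁻²·K⁻¹] = kg·m⁻¹·s⁻¹
  (415 kg·m²·s⁻²) / (847 m^3 s^-1):  [kg·m²·s⁻²] / [m³·s⁻¹] = kg·m⁻¹·s⁻¹
The terms do not share a single dimension (kg·m⁻¹·s⁻² vs kg·m⁻¹·s⁻¹).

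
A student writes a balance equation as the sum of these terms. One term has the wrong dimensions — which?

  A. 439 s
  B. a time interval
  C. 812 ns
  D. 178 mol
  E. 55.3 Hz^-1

Dimensions:
  A. s
  B. [time interval] = s
  C. s
  D. mol
  E. Hz⁻¹ = (s⁻¹)⁻¹ = s
All reduce to s except D., which is mol.

D.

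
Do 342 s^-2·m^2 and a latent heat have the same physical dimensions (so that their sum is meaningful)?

Expand each in SI base units:
  342 s^-2·m^2:  m²·s⁻²
  a latent heat:  [latent heat] = m²·s⁻²
Both are m²·s⁻², so they have the same dimensions and can be added.

Yes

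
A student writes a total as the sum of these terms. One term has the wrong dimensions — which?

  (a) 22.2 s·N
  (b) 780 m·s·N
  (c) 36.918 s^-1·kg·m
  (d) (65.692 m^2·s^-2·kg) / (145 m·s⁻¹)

Dimensions:
  (a) N·s = kg·m·s⁻²·s = kg·m·s⁻¹
  (b) N·m·s = kg·m·s⁻²·m·s = kg·m²·s⁻¹
  (c) kg·m·s⁻¹
  (d) [kg·m²·s⁻²] / [m·s⁻¹] = kg·m·s⁻¹
All reduce to kg·m·s⁻¹ except (b), which is kg·m²·s⁻¹.

(b)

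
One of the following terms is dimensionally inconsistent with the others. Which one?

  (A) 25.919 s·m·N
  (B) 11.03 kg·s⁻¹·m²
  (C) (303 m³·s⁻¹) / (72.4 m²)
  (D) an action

(C)

Dimensions:
  (A) N·m·s = kg·m·s⁻²·m·s = kg·m²·s⁻¹
  (B) kg·m²·s⁻¹
  (C) [m³·s⁻¹] / [m²] = m·s⁻¹
  (D) [action] = kg·m²·s⁻¹
All reduce to kg·m²·s⁻¹ except (C), which is m·s⁻¹.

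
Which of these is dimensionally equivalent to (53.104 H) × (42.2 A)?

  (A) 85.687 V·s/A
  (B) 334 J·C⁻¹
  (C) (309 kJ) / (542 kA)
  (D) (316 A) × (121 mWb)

(C)

Reference: [kg·m²·s⁻²·A⁻²] · [A] = kg·m²·s⁻²·A⁻¹.
Each option:
  (A) V·s·A⁻¹ = J·C⁻¹·s·A⁻¹ = kg·m²·s⁻²·A⁻²
  (B) J·C⁻¹ = N·m·(s·A)⁻¹ = kg·m²·s⁻³·A⁻¹
  (C) [kg·m²·s⁻²] / [A] = kg·m²·s⁻²·A⁻¹  ← same
  (D) [A] · [kg·m²·s⁻²·A⁻¹] = kg·m²·s⁻²
Only (C) matches kg·m²·s⁻²·A⁻¹.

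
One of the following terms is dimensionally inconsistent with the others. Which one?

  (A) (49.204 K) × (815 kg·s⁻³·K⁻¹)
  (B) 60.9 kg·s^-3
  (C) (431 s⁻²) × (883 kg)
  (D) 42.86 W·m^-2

Work out the base dimensions of each:
  (A) [K] · [kg·s⁻³·K⁻¹] = kg·s⁻³
  (B) kg·s⁻³
  (C) [s⁻²] · [kg] = kg·s⁻²
  (D) W·m⁻² = J·s⁻¹·m⁻² = kg·s⁻³
All reduce to kg·s⁻³ except (C), which is kg·s⁻².

(C)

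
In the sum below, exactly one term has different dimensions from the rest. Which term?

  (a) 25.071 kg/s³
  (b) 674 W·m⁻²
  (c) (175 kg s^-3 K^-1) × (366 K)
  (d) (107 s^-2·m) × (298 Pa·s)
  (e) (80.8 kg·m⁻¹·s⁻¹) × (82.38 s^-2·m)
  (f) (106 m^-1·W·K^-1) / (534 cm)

Work out the base dimensions of each:
  (a) kg·s⁻³
  (b) W·m⁻² = J·s⁻¹·m⁻² = kg·s⁻³
  (c) [kg·s⁻³·K⁻¹] · [K] = kg·s⁻³
  (d) [m·s⁻²] · [kg·m⁻¹·s⁻¹] = kg·s⁻³
  (e) [kg·m⁻¹·s⁻¹] · [m·s⁻²] = kg·s⁻³
  (f) [kg·m·s⁻³·K⁻¹] / [m] = kg·s⁻³·K⁻¹
All reduce to kg·s⁻³ except (f), which is kg·s⁻³·K⁻¹.

(f)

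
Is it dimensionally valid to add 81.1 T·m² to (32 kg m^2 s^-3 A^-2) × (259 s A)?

Yes

Expand each in SI base units:
  81.1 T·m²:  T·m² = Wb·m⁻²·m² = kg·m²·s⁻²·A⁻¹
  (32 kg m^2 s^-3 A^-2) × (259 s A):  [kg·m²·s⁻³·A⁻²] · [s·A] = kg·m²·s⁻²·A⁻¹
Both are kg·m²·s⁻²·A⁻¹, so they have the same dimensions and can be added.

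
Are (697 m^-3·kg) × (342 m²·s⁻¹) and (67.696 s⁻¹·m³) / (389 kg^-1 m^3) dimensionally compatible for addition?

Reduce each to base SI dimensions:
  (697 m^-3·kg) × (342 m²·s⁻¹):  [kg·m⁻³] · [m²·s⁻¹] = kg·m⁻¹·s⁻¹
  (67.696 s⁻¹·m³) / (389 kg^-1 m^3):  [m³·s⁻¹] / [kg⁻¹·m³] = kg·s⁻¹
kg·m⁻¹·s⁻¹ ≠ kg·s⁻¹, so they cannot be added.

No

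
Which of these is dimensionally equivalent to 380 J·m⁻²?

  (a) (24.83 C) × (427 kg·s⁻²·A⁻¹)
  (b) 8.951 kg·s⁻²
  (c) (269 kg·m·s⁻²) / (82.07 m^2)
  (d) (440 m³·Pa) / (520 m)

(b)

Reference: J·m⁻² = N·m·m⁻² = kg·s⁻².
Each option:
  (a) [s·A] · [kg·s⁻²·A⁻¹] = kg·s⁻¹
  (b) kg·s⁻²  ← same
  (c) [kg·m·s⁻²] / [m²] = kg·m⁻¹·s⁻²
  (d) [kg·m²·s⁻²] / [m] = kg·m·s⁻²
Only (b) matches kg·s⁻².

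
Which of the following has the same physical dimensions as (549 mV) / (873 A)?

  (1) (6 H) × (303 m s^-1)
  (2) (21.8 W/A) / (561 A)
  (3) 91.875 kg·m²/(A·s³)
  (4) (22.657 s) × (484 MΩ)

(2)

Reference: [kg·m²·s⁻³·A⁻¹] / [A] = kg·m²·s⁻³·A⁻².
Each option:
  (1) [kg·m²·s⁻²·A⁻²] · [m·s⁻¹] = kg·m³·s⁻³·A⁻²
  (2) [kg·m²·s⁻³·A⁻¹] / [A] = kg·m²·s⁻³·A⁻²  ← same
  (3) kg·m²·s⁻³·A⁻¹
  (4) [s] · [kg·m²·s⁻³·A⁻²] = kg·m²·s⁻²·A⁻²
Only (2) matches kg·m²·s⁻³·A⁻².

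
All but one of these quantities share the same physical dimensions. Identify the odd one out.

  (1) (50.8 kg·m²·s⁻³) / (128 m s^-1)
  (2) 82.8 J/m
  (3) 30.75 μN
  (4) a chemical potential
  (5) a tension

(4)

In SI base units:
  (1) [kg·m²·s⁻³] / [m·s⁻¹] = kg·m·s⁻²
  (2) J·m⁻¹ = N·m·m⁻¹ = kg·m·s⁻²
  (3) N = kg·m·s⁻²
  (4) [chemical potential] = kg·m²·s⁻²·mol⁻¹
  (5) [tension] = kg·m·s⁻²
All reduce to kg·m·s⁻² except (4), which is kg·m²·s⁻²·mol⁻¹.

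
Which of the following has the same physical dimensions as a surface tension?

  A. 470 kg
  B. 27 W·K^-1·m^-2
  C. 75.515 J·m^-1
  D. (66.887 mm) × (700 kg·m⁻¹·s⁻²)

Reference: [surface tension] = kg·s⁻².
Each option:
  A. kg
  B. W·m⁻²·K⁻¹ = J·s⁻¹·m⁻²·K⁻¹ = kg·s⁻³·K⁻¹
  C. J·m⁻¹ = N·m·m⁻¹ = kg·m·s⁻²
  D. [m] · [kg·m⁻¹·s⁻²] = kg·s⁻²  ← same
Only D. matches kg·s⁻².

D.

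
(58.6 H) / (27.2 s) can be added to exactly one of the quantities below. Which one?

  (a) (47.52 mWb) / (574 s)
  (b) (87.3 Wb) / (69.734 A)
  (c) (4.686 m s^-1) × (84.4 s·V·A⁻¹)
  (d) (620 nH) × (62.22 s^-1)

(d)

Reference: [kg·m²·s⁻²·A⁻²] / [s] = kg·m²·s⁻³·A⁻².
Each option:
  (a) [kg·m²·s⁻²·A⁻¹] / [s] = kg·m²·s⁻³·A⁻¹
  (b) [kg·m²·s⁻²·A⁻¹] / [A] = kg·m²·s⁻²·A⁻²
  (c) [m·s⁻¹] · [kg·m²·s⁻²·A⁻²] = kg·m³·s⁻³·A⁻²
  (d) [kg·m²·s⁻²·A⁻²] · [s⁻¹] = kg·m²·s⁻³·A⁻²  ← same
Only (d) matches kg·m²·s⁻³·A⁻².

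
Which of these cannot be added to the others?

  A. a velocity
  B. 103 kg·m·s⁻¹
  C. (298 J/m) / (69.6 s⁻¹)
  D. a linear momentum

Work out the base dimensions of each:
  A. [velocity] = m·s⁻¹
  B. kg·m·s⁻¹
  C. [kg·m·s⁻²] / [s⁻¹] = kg·m·s⁻¹
  D. [linear momentum] = kg·m·s⁻¹
All reduce to kg·m·s⁻¹ except A., which is m·s⁻¹.

A.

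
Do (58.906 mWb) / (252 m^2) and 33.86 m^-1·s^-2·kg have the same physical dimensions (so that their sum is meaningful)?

No

Reduce each to base SI dimensions:
  (58.906 mWb) / (252 m^2):  [kg·m²·s⁻²·A⁻¹] / [m²] = kg·s⁻²·A⁻¹
  33.86 m^-1·s^-2·kg:  kg·m⁻¹·s⁻²
kg·s⁻²·A⁻¹ ≠ kg·m⁻¹·s⁻², so they cannot be added.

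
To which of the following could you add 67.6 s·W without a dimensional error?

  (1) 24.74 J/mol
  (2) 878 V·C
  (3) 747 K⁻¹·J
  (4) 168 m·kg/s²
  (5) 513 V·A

(2)

Reference: W·s = J·s⁻¹·s = kg·m²·s⁻².
Each option:
  (1) J·mol⁻¹ = N·m·mol⁻¹ = kg·m²·s⁻²·mol⁻¹
  (2) C·V = s·A·J·C⁻¹ = kg·m²·s⁻²  ← same
  (3) J·K⁻¹ = N·m·K⁻¹ = kg·m²·s⁻²·K⁻¹
  (4) kg·m·s⁻²
  (5) V·A = J·C⁻¹·A = kg·m²·s⁻³
Only (2) matches kg·m²·s⁻².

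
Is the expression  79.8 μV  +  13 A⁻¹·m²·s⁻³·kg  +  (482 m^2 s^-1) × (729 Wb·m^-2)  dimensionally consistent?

In SI base units:
  79.8 μV:  V = J·C⁻¹ = kg·m²·s⁻³·A⁻¹
  13 A⁻¹·m²·s⁻³·kg:  kg·m²·s⁻³·A⁻¹
  (482 m^2 s^-1) × (729 Wb·m^-2):  [m²·s⁻¹] · [kg·s⁻²·A⁻¹] = kg·m²·s⁻³·A⁻¹
Every term reduces to kg·m²·s⁻³·A⁻¹.

Yes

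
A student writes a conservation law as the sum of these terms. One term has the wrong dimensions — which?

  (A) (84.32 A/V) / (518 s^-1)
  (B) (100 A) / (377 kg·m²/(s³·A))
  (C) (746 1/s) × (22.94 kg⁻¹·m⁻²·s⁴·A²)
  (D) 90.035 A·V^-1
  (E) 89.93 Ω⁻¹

Work out the base dimensions of each:
  (A) [kg⁻¹·m⁻²·s³·A²] / [s⁻¹] = kg⁻¹·m⁻²·s⁴·A²
  (B) [A] / [kg·m²·s⁻³·A⁻¹] = kg⁻¹·m⁻²·s³·A²
  (C) [s⁻¹] · [kg⁻¹·m⁻²·s⁴·A²] = kg⁻¹·m⁻²·s³·A²
  (D) A·V⁻¹ = A·(J·C⁻¹)⁻¹ = kg⁻¹·m⁻²·s³·A²
  (E) Ω⁻¹ = (V·A⁻¹)⁻¹ = kg⁻¹·m⁻²·s³·A²
All reduce to kg⁻¹·m⁻²·s³·A² except (A), which is kg⁻¹·m⁻²·s⁴·A².

(A)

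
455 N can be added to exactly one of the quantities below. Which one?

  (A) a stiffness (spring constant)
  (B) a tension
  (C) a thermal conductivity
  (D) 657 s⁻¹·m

(B)

Reference: N = kg·m·s⁻².
Each option:
  (A) [stiffness (spring constant)] = kg·s⁻²
  (B) [tension] = kg·m·s⁻²  ← same
  (C) [thermal conductivity] = kg·m·s⁻³·K⁻¹
  (D) m·s⁻¹
Only (B) matches kg·m·s⁻².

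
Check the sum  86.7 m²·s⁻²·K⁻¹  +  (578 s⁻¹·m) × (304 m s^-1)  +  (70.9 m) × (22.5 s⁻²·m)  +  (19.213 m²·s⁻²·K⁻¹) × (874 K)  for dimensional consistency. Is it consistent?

In SI base units:
  86.7 m²·s⁻²·K⁻¹:  m²·s⁻²·K⁻¹
  (578 s⁻¹·m) × (304 m s^-1):  [m·s⁻¹] · [m·s⁻¹] = m²·s⁻²
  (70.9 m) × (22.5 s⁻²·m):  [m] · [m·s⁻²] = m²·s⁻²
  (19.213 m²·s⁻²·K⁻¹) × (874 K):  [m²·s⁻²·K⁻¹] · [K] = m²·s⁻²
The terms do not share a single dimension (m²·s⁻² vs m²·s⁻²·K⁻¹).

No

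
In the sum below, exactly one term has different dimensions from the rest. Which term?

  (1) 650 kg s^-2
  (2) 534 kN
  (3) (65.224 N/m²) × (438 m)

Expand each in SI base units:
  (1) kg·s⁻²
  (2) N = kg·m·s⁻²
  (3) [kg·m⁻¹·s⁻²] · [m] = kg·s⁻²
All reduce to kg·s⁻² except (2), which is kg·m·s⁻².

(2)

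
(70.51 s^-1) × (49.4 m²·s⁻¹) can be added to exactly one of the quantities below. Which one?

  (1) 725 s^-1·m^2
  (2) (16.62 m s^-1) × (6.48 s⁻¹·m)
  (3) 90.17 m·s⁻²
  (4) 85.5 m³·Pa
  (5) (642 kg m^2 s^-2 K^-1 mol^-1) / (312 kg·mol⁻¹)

(2)

Reference: [s⁻¹] · [m²·s⁻¹] = m²·s⁻².
Each option:
  (1) m²·s⁻¹
  (2) [m·s⁻¹] · [m·s⁻¹] = m²·s⁻²  ← same
  (3) m·s⁻²
  (4) Pa·m³ = N·m⁻²·m³ = kg·m²·s⁻²
  (5) [kg·m²·s⁻²·K⁻¹·mol⁻¹] / [kg·mol⁻¹] = m²·s⁻²·K⁻¹
Only (2) matches m²·s⁻².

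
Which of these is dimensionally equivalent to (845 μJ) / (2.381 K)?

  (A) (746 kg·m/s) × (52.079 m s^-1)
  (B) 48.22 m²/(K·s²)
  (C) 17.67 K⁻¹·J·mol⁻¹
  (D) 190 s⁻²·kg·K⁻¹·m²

Reference: [kg·m²·s⁻²] / [K] = kg·m²·s⁻²·K⁻¹.
Each option:
  (A) [kg·m·s⁻¹] · [m·s⁻¹] = kg·m²·s⁻²
  (B) m²·s⁻²·K⁻¹
  (C) J·mol⁻¹·K⁻¹ = N·m·mol⁻¹·K⁻¹ = kg·m²·s⁻²·K⁻¹·mol⁻¹
  (D) kg·m²·s⁻²·K⁻¹  ← same
Only (D) matches kg·m²·s⁻²·K⁻¹.

(D)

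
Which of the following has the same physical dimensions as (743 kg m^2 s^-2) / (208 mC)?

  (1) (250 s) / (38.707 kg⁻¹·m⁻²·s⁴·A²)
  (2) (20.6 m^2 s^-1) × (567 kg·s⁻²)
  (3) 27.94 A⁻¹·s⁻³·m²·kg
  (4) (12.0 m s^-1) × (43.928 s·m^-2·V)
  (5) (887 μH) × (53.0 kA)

(3)

Reference: [kg·m²·s⁻²] / [s·A] = kg·m²·s⁻³·A⁻¹.
Each option:
  (1) [s] / [kg⁻¹·m⁻²·s⁴·A²] = kg·m²·s⁻³·A⁻²
  (2) [m²·s⁻¹] · [kg·s⁻²] = kg·m²·s⁻³
  (3) kg·m²·s⁻³·A⁻¹  ← same
  (4) [m·s⁻¹] · [kg·s⁻²·A⁻¹] = kg·m·s⁻³·A⁻¹
  (5) [kg·m²·s⁻²·A⁻²] · [A] = kg·m²·s⁻²·A⁻¹
Only (3) matches kg·m²·s⁻³·A⁻¹.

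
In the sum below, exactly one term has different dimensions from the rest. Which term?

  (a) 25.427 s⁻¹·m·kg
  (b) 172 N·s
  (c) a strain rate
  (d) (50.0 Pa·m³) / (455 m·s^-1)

Expand each in SI base units:
  (a) kg·m·s⁻¹
  (b) N·s = kg·m·s⁻²·s = kg·m·s⁻¹
  (c) [strain rate] = s⁻¹
  (d) [kg·m²·s⁻²] / [m·s⁻¹] = kg·m·s⁻¹
All reduce to kg·m·s⁻¹ except (c), which is s⁻¹.

(c)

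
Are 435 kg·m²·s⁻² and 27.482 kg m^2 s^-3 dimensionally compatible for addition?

No

Work out the base dimensions of each:
  435 kg·m²·s⁻²:  kg·m²·s⁻²
  27.482 kg m^2 s^-3:  kg·m²·s⁻³
kg·m²·s⁻² ≠ kg·m²·s⁻³, so they cannot be added.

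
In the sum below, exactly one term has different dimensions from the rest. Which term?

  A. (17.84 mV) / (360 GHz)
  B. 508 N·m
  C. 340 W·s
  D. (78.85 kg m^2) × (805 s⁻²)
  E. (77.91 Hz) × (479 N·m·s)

Expand each in SI base units:
  A. [kg·m²·s⁻³·A⁻¹] / [s⁻¹] = kg·m²·s⁻²·A⁻¹
  B. N·m = kg·m·s⁻²·m = kg·m²·s⁻²
  C. W·s = J·s⁻¹·s = kg·m²·s⁻²
  D. [kg·m²] · [s⁻²] = kg·m²·s⁻²
  E. [s⁻¹] · [kg·m²·s⁻¹] = kg·m²·s⁻²
All reduce to kg·m²·s⁻² except A., which is kg·m²·s⁻²·A⁻¹.

A.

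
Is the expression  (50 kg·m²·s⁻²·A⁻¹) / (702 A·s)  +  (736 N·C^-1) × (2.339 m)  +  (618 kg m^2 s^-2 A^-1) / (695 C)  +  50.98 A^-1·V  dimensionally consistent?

No

Work out the base dimensions of each:
  (50 kg·m²·s⁻²·A⁻¹) / (702 A·s):  [kg·m²·s⁻²·A⁻¹] / [s·A] = kg·m²·s⁻³·A⁻²
  (736 N·C^-1) × (2.339 m):  [kg·m·s⁻³·A⁻¹] · [m] = kg·m²·s⁻³·A⁻¹
  (618 kg m^2 s^-2 A^-1) / (695 C):  [kg·m²·s⁻²·A⁻¹] / [s·A] = kg·m²·s⁻³·A⁻²
  50.98 A^-1·V:  V·A⁻¹ = J·C⁻¹·A⁻¹ = kg·m²·s⁻³·A⁻²
The terms do not share a single dimension (kg·m²·s⁻³·A⁻² vs kg·m²·s⁻³·A⁻¹).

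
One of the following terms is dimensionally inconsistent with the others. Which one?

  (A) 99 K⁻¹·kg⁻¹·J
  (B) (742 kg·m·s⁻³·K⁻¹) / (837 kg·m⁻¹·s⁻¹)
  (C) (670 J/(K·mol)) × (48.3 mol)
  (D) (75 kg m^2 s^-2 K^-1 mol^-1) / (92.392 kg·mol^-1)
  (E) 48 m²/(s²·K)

In SI base units:
  (A) J·kg⁻¹·K⁻¹ = N·m·kg⁻¹·K⁻¹ = m²·s⁻²·K⁻¹
  (B) [kg·m·s⁻³·K⁻¹] / [kg·m⁻¹·s⁻¹] = m²·s⁻²·K⁻¹
  (C) [kg·m²·s⁻²·K⁻¹·mol⁻¹] · [mol] = kg·m²·s⁻²·K⁻¹
  (D) [kg·m²·s⁻²·K⁻¹·mol⁻¹] / [kg·mol⁻¹] = m²·s⁻²·K⁻¹
  (E) m²·s⁻²·K⁻¹
All reduce to m²·s⁻²·K⁻¹ except (C), which is kg·m²·s⁻²·K⁻¹.

(C)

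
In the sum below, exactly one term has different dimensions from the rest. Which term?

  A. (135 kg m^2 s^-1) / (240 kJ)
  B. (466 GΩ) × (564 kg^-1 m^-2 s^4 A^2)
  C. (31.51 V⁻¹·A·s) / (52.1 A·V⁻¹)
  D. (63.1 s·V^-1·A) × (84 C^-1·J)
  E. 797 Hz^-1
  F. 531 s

D.

Dimensions:
  A. [kg·m²·s⁻¹] / [kg·m²·s⁻²] = s
  B. [kg·m²·s⁻³·A⁻²] · [kg⁻¹·m⁻²·s⁴·A²] = s
  C. [kg⁻¹·m⁻²·s⁴·A²] / [kg⁻¹·m⁻²·s³·A²] = s
  D. [kg⁻¹·m⁻²·s⁴·A²] · [kg·m²·s⁻³·A⁻¹] = s·A
  E. Hz⁻¹ = (s⁻¹)⁻¹ = s
  F. s
All reduce to s except D., which is s·A.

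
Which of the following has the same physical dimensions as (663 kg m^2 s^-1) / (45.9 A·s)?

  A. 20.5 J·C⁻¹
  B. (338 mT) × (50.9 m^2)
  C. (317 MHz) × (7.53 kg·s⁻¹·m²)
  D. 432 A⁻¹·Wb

B.

Reference: [kg·m²·s⁻¹] / [s·A] = kg·m²·s⁻²·A⁻¹.
Each option:
  A. J·C⁻¹ = N·m·(s·A)⁻¹ = kg·m²·s⁻³·A⁻¹
  B. [kg·s⁻²·A⁻¹] · [m²] = kg·m²·s⁻²·A⁻¹  ← same
  C. [s⁻¹] · [kg·m²·s⁻¹] = kg·m²·s⁻²
  D. Wb·A⁻¹ = V·s·A⁻¹ = kg·m²·s⁻²·A⁻²
Only B. matches kg·m²·s⁻²·A⁻¹.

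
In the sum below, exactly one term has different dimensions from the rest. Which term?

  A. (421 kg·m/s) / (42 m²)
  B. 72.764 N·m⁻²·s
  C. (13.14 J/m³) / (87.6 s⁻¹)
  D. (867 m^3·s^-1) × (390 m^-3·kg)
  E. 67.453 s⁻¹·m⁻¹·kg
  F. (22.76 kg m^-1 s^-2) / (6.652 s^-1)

D.

Dimensions:
  A. [kg·m·s⁻¹] / [m²] = kg·m⁻¹·s⁻¹
  B. N·s·m⁻² = kg·m·s⁻²·s·m⁻² = kg·m⁻¹·s⁻¹
  C. [kg·m⁻¹·s⁻²] / [s⁻¹] = kg·m⁻¹·s⁻¹
  D. [m³·s⁻¹] · [kg·m⁻³] = kg·s⁻¹
  E. kg·m⁻¹·s⁻¹
  F. [kg·m⁻¹·s⁻²] / [s⁻¹] = kg·m⁻¹·s⁻¹
All reduce to kg·m⁻¹·s⁻¹ except D., which is kg·s⁻¹.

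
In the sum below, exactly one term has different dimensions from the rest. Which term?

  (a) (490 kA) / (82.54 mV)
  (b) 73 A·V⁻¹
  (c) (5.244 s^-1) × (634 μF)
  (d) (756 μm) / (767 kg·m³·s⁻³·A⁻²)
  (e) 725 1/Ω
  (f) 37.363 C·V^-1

Dimensions:
  (a) [A] / [kg·m²·s⁻³·A⁻¹] = kg⁻¹·m⁻²·s³·A²
  (b) A·V⁻¹ = A·(J·C⁻¹)⁻¹ = kg⁻¹·m⁻²·s³·A²
  (c) [s⁻¹] · [kg⁻¹·m⁻²·s⁴·A²] = kg⁻¹·m⁻²·s³·A²
  (d) [m] / [kg·m³·s⁻³·A⁻²] = kg⁻¹·m⁻²·s³·A²
  (e) Ω⁻¹ = (V·A⁻¹)⁻¹ = kg⁻¹·m⁻²·s³·A²
  (f) C·V⁻¹ = s·A·(J·C⁻¹)⁻¹ = kg⁻¹·m⁻²·s⁴·A²
All reduce to kg⁻¹·m⁻²·s³·A² except (f), which is kg⁻¹·m⁻²·s⁴·A².

(f)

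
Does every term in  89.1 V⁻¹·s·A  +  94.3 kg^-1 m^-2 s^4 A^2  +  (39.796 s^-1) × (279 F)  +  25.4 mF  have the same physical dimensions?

No

In SI base units:
  89.1 V⁻¹·s·A:  A·s·V⁻¹ = A·s·(J·C⁻¹)⁻¹ = kg⁻¹·m⁻²·s⁴·A²
  94.3 kg^-1 m^-2 s^4 A^2:  kg⁻¹·m⁻²·s⁴·A²
  (39.796 s^-1) × (279 F):  [s⁻¹] · [kg⁻¹·m⁻²·s⁴·A²] = kg⁻¹·m⁻²·s³·A²
  25.4 mF:  F = C·V⁻¹ = kg⁻¹·m⁻²·s⁴·A²
The terms do not share a single dimension (kg⁻¹·m⁻²·s³·A² vs kg⁻¹·m⁻²·s⁴·A²).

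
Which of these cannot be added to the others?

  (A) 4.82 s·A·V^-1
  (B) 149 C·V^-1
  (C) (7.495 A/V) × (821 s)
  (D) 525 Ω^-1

(D)

Reduce each to base SI dimensions:
  (A) A·s·V⁻¹ = A·s·(J·C⁻¹)⁻¹ = kg⁻¹·m⁻²·s⁴·A²
  (B) C·V⁻¹ = s·A·(J·C⁻¹)⁻¹ = kg⁻¹·m⁻²·s⁴·A²
  (C) [kg⁻¹·m⁻²·s³·A²] · [s] = kg⁻¹·m⁻²·s⁴·A²
  (D) Ω⁻¹ = (V·A⁻¹)⁻¹ = kg⁻¹·m⁻²·s³·A²
All reduce to kg⁻¹·m⁻²·s⁴·A² except (D), which is kg⁻¹·m⁻²·s³·A².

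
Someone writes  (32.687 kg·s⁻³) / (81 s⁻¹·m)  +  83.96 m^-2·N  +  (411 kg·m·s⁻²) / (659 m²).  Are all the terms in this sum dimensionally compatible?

Yes

Dimensions:
  (32.687 kg·s⁻³) / (81 s⁻¹·m):  [kg·s⁻³] / [m·s⁻¹] = kg·m⁻¹·s⁻²
  83.96 m^-2·N:  N·m⁻² = kg·m·s⁻²·m⁻² = kg·m⁻¹·s⁻²
  (411 kg·m·s⁻²) / (659 m²):  [kg·m·s⁻²] / [m²] = kg·m⁻¹·s⁻²
Every term reduces to kg·m⁻¹·s⁻².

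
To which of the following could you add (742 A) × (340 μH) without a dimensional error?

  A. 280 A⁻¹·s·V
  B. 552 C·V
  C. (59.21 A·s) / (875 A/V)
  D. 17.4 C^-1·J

Reference: [A] · [kg·m²·s⁻²·A⁻²] = kg·m²·s⁻²·A⁻¹.
Each option:
  A. V·s·A⁻¹ = J·C⁻¹·s·A⁻¹ = kg·m²·s⁻²·A⁻²
  B. C·V = s·A·J·C⁻¹ = kg·m²·s⁻²
  C. [s·A] / [kg⁻¹·m⁻²·s³·A²] = kg·m²·s⁻²·A⁻¹  ← same
  D. J·C⁻¹ = N·m·(s·A)⁻¹ = kg·m²·s⁻³·A⁻¹
Only C. matches kg·m²·s⁻²·A⁻¹.

C.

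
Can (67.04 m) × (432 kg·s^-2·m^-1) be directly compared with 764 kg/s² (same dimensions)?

Reduce each to base SI dimensions:
  (67.04 m) × (432 kg·s^-2·m^-1):  [m] · [kg·m⁻¹·s⁻²] = kg·s⁻²
  764 kg/s²:  kg·s⁻²
Both are kg·s⁻², so they have the same dimensions and can be added.

Yes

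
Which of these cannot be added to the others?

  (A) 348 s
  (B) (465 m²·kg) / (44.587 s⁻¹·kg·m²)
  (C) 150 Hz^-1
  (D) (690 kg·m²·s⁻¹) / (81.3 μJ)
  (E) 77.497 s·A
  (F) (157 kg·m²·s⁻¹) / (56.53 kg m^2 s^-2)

(E)

Expand each in SI base units:
  (A) s
  (B) [kg·m²] / [kg·m²·s⁻¹] = s
  (C) Hz⁻¹ = (s⁻¹)⁻¹ = s
  (D) [kg·m²·s⁻¹] / [kg·m²·s⁻²] = s
  (E) A·s = s·A
  (F) [kg·m²·s⁻¹] / [kg·m²·s⁻²] = s
All reduce to s except (E), which is s·A.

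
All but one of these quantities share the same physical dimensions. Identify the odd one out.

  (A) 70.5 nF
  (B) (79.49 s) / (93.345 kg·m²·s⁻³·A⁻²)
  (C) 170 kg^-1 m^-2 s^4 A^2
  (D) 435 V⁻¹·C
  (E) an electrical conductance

In SI base units:
  (A) F = C·V⁻¹ = kg⁻¹·m⁻²·s⁴·A²
  (B) [s] / [kg·m²·s⁻³·A⁻²] = kg⁻¹·m⁻²·s⁴·A²
  (C) kg⁻¹·m⁻²·s⁴·A²
  (D) C·V⁻¹ = s·A·(J·C⁻¹)⁻¹ = kg⁻¹·m⁻²·s⁴·A²
  (E) [electrical conductance] = kg⁻¹·m⁻²·s³·A²
All reduce to kg⁻¹·m⁻²·s⁴·A² except (E), which is kg⁻¹·m⁻²·s³·A².

(E)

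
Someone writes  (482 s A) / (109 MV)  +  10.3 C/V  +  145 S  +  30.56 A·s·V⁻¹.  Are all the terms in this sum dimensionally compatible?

In SI base units:
  (482 s A) / (109 MV):  [s·A] / [kg·m²·s⁻³·A⁻¹] = kg⁻¹·m⁻²·s⁴·A²
  10.3 C/V:  C·V⁻¹ = s·A·(J·C⁻¹)⁻¹ = kg⁻¹·m⁻²·s⁴·A²
  145 S:  S = Ω⁻¹ = kg⁻¹·m⁻²·s³·A²
  30.56 A·s·V⁻¹:  A·s·V⁻¹ = A·s·(J·C⁻¹)⁻¹ = kg⁻¹·m⁻²·s⁴·A²
The terms do not share a single dimension (kg⁻¹·m⁻²·s³·A² vs kg⁻¹·m⁻²·s⁴·A²).

No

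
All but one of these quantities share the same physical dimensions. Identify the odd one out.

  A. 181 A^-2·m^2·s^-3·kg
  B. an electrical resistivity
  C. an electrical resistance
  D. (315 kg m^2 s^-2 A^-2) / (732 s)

B.

In SI base units:
  A. kg·m²·s⁻³·A⁻²
  B. [electrical resistivity] = kg·m³·s⁻³·A⁻²
  C. [electrical resistance] = kg·m²·s⁻³·A⁻²
  D. [kg·m²·s⁻²·A⁻²] / [s] = kg·m²·s⁻³·A⁻²
All reduce to kg·m²·s⁻³·A⁻² except B., which is kg·m³·s⁻³·A⁻².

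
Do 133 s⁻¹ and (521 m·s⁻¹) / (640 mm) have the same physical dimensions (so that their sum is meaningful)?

Reduce each to base SI dimensions:
  133 s⁻¹:  s⁻¹
  (521 m·s⁻¹) / (640 mm):  [m·s⁻¹] / [m] = s⁻¹
Both are s⁻¹, so they have the same dimensions and can be added.

Yes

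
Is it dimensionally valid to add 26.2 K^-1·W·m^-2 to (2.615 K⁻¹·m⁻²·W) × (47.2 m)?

No

Work out the base dimensions of each:
  26.2 K^-1·W·m^-2:  W·m⁻²·K⁻¹ = J·s⁻¹·m⁻²·K⁻¹ = kg·s⁻³·K⁻¹
  (2.615 K⁻¹·m⁻²·W) × (47.2 m):  [kg·s⁻³·K⁻¹] · [m] = kg·m·s⁻³·K⁻¹
kg·s⁻³·K⁻¹ ≠ kg·m·s⁻³·K⁻¹, so they cannot be added.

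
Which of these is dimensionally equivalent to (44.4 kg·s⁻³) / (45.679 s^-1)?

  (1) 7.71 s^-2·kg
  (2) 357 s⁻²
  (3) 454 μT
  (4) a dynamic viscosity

(1)

Reference: [kg·s⁻³] / [s⁻¹] = kg·s⁻².
Each option:
  (1) kg·s⁻²  ← same
  (2) s⁻²
  (3) T = Wb·m⁻² = kg·s⁻²·A⁻¹
  (4) [dynamic viscosity] = kg·m⁻¹·s⁻¹
Only (1) matches kg·s⁻².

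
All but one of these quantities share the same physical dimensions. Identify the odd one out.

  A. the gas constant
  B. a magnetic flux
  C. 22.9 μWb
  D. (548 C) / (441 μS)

Expand each in SI base units:
  A. [gas constant] = kg·m²·s⁻²·K⁻¹·mol⁻¹
  B. [magnetic flux] = kg·m²·s⁻²·A⁻¹
  C. Wb = V·s = kg·m²·s⁻²·A⁻¹
  D. [s·A] / [kg⁻¹·m⁻²·s³·A²] = kg·m²·s⁻²·A⁻¹
All reduce to kg·m²·s⁻²·A⁻¹ except A., which is kg·m²·s⁻²·K⁻¹·mol⁻¹.

A.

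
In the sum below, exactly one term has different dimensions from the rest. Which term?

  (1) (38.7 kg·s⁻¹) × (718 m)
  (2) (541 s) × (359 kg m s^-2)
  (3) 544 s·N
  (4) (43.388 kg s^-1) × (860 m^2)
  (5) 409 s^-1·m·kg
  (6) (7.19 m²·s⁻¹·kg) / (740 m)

Reduce each to base SI dimensions:
  (1) [kg·s⁻¹] · [m] = kg·m·s⁻¹
  (2) [s] · [kg·m·s⁻²] = kg·m·s⁻¹
  (3) N·s = kg·m·s⁻²·s = kg·m·s⁻¹
  (4) [kg·s⁻¹] · [m²] = kg·m²·s⁻¹
  (5) kg·m·s⁻¹
  (6) [kg·m²·s⁻¹] / [m] = kg·m·s⁻¹
All reduce to kg·m·s⁻¹ except (4), which is kg·m²·s⁻¹.

(4)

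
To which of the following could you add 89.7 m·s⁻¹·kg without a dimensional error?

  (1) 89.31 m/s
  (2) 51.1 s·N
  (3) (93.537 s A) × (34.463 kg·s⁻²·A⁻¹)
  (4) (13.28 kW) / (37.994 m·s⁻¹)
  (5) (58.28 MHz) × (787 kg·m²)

Reference: kg·m·s⁻¹.
Each option:
  (1) m·s⁻¹
  (2) N·s = kg·m·s⁻²·s = kg·m·s⁻¹  ← same
  (3) [s·A] · [kg·s⁻²·A⁻¹] = kg·s⁻¹
  (4) [kg·m²·s⁻³] / [m·s⁻¹] = kg·m·s⁻²
  (5) [s⁻¹] · [kg·m²] = kg·m²·s⁻¹
Only (2) matches kg·m·s⁻¹.

(2)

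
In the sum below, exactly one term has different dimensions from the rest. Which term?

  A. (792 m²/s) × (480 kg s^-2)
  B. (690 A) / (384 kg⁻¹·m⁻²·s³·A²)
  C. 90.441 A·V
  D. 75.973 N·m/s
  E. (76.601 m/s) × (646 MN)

B.

Work out the base dimensions of each:
  A. [m²·s⁻¹] · [kg·s⁻²] = kg·m²·s⁻³
  B. [A] / [kg⁻¹·m⁻²·s³·A²] = kg·m²·s⁻³·A⁻¹
  C. V·A = J·C⁻¹·A = kg·m²·s⁻³
  D. N·m·s⁻¹ = kg·m·s⁻²·m·s⁻¹ = kg·m²·s⁻³
  E. [m·s⁻¹] · [kg·m·s⁻²] = kg·m²·s⁻³
All reduce to kg·m²·s⁻³ except B., which is kg·m²·s⁻³·A⁻¹.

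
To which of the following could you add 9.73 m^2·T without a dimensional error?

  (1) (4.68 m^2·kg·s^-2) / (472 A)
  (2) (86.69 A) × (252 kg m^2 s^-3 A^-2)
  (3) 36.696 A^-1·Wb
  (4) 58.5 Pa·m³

(1)

Reference: T·m² = Wb·m⁻²·m² = kg·m²·s⁻²·A⁻¹.
Each option:
  (1) [kg·m²·s⁻²] / [A] = kg·m²·s⁻²·A⁻¹  ← same
  (2) [A] · [kg·m²·s⁻³·A⁻²] = kg·m²·s⁻³·A⁻¹
  (3) Wb·A⁻¹ = V·s·A⁻¹ = kg·m²·s⁻²·A⁻²
  (4) Pa·m³ = N·m⁻²·m³ = kg·m²·s⁻²
Only (1) matches kg·m²·s⁻²·A⁻¹.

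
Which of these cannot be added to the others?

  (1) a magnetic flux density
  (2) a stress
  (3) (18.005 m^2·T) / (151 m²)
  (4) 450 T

Reduce each to base SI dimensions:
  (1) [magnetic flux density] = kg·s⁻²·A⁻¹
  (2) [stress] = kg·m⁻¹·s⁻²
  (3) [kg·m²·s⁻²·A⁻¹] / [m²] = kg·s⁻²·A⁻¹
  (4) T = Wb·m⁻² = kg·s⁻²·A⁻¹
All reduce to kg·s⁻²·A⁻¹ except (2), which is kg·m⁻¹·s⁻².

(2)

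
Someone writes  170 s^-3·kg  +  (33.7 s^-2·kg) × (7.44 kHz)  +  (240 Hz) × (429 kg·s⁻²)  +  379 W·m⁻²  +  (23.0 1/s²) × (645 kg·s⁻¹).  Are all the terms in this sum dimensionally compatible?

Reduce each to base SI dimensions:
  170 s^-3·kg:  kg·s⁻³
  (33.7 s^-2·kg) × (7.44 kHz):  [kg·s⁻²] · [s⁻¹] = kg·s⁻³
  (240 Hz) × (429 kg·s⁻²):  [s⁻¹] · [kg·s⁻²] = kg·s⁻³
  379 W·m⁻²:  W·m⁻² = J·s⁻¹·m⁻² = kg·s⁻³
  (23.0 1/s²) × (645 kg·s⁻¹):  [s⁻²] · [kg·s⁻¹] = kg·s⁻³
Every term reduces to kg·s⁻³.

Yes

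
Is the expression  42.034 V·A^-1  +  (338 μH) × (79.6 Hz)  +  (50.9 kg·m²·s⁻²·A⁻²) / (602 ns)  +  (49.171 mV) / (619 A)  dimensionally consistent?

In SI base units:
  42.034 V·A^-1:  V·A⁻¹ = J·C⁻¹·A⁻¹ = kg·m²·s⁻³·A⁻²
  (338 μH) × (79.6 Hz):  [kg·m²·s⁻²·A⁻²] · [s⁻¹] = kg·m²·s⁻³·A⁻²
  (50.9 kg·m²·s⁻²·A⁻²) / (602 ns):  [kg·m²·s⁻²·A⁻²] / [s] = kg·m²·s⁻³·A⁻²
  (49.171 mV) / (619 A):  [kg·m²·s⁻³·A⁻¹] / [A] = kg·m²·s⁻³·A⁻²
Every term reduces to kg·m²·s⁻³·A⁻².

Yes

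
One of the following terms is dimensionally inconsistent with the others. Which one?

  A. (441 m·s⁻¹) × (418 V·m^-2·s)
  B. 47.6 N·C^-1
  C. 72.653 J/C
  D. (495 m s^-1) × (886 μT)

Dimensions:
  A. [m·s⁻¹] · [kg·s⁻²·A⁻¹] = kg·m·s⁻³·A⁻¹
  B. N·C⁻¹ = kg·m·s⁻²·(s·A)⁻¹ = kg·m·s⁻³·A⁻¹
  C. J·C⁻¹ = N·m·(s·A)⁻¹ = kg·m²·s⁻³·A⁻¹
  D. [m·s⁻¹] · [kg·s⁻²·A⁻¹] = kg·m·s⁻³·A⁻¹
All reduce to kg·m·s⁻³·A⁻¹ except C., which is kg·m²·s⁻³·A⁻¹.

C.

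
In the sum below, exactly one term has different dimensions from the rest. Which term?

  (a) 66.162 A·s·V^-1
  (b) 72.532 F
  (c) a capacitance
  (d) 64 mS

Reduce each to base SI dimensions:
  (a) A·s·V⁻¹ = A·s·(J·C⁻¹)⁻¹ = kg⁻¹·m⁻²·s⁴·A²
  (b) F = C·V⁻¹ = kg⁻¹·m⁻²·s⁴·A²
  (c) [capacitance] = kg⁻¹·m⁻²·s⁴·A²
  (d) S = Ω⁻¹ = kg⁻¹·m⁻²·s³·A²
All reduce to kg⁻¹·m⁻²·s⁴·A² except (d), which is kg⁻¹·m⁻²·s³·A².

(d)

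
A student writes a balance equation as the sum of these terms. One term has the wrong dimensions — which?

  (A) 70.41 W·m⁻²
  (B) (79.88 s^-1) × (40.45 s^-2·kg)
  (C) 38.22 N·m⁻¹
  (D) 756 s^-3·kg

(C)

Reduce each to base SI dimensions:
  (A) W·m⁻² = J·s⁻¹·m⁻² = kg·s⁻³
  (B) [s⁻¹] · [kg·s⁻²] = kg·s⁻³
  (C) N·m⁻¹ = kg·m·s⁻²·m⁻¹ = kg·s⁻²
  (D) kg·s⁻³
All reduce to kg·s⁻³ except (C), which is kg·s⁻².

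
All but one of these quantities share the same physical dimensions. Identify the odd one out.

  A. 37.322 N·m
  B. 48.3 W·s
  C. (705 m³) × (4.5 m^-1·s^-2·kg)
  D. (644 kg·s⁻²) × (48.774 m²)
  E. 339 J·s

E.

Reduce each to base SI dimensions:
  A. N·m = kg·m·s⁻²·m = kg·m²·s⁻²
  B. W·s = J·s⁻¹·s = kg·m²·s⁻²
  C. [m³] · [kg·m⁻¹·s⁻²] = kg·m²·s⁻²
  D. [kg·s⁻²] · [m²] = kg·m²·s⁻²
  E. J·s = N·m·s = kg·m²·s⁻¹
All reduce to kg·m²·s⁻² except E., which is kg·m²·s⁻¹.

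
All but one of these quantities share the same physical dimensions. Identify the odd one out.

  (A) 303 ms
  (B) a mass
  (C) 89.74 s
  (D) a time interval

Reduce each to base SI dimensions:
  (A) s
  (B) [mass] = kg
  (C) s
  (D) [time interval] = s
All reduce to s except (B), which is kg.

(B)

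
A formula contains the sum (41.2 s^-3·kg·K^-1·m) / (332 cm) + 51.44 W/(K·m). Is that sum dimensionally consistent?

No

Expand each in SI base units:
  (41.2 s^-3·kg·K^-1·m) / (332 cm):  [kg·m·s⁻³·K⁻¹] / [m] = kg·s⁻³·K⁻¹
  51.44 W/(K·m):  W·m⁻¹·K⁻¹ = J·s⁻¹·m⁻¹·K⁻¹ = kg·m·s⁻³·K⁻¹
kg·s⁻³·K⁻¹ ≠ kg·m·s⁻³·K⁻¹, so they cannot be added.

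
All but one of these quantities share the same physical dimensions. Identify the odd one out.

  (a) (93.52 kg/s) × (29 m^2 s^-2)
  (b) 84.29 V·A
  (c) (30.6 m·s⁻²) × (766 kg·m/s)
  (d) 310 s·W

(d)

In SI base units:
  (a) [kg·s⁻¹] · [m²·s⁻²] = kg·m²·s⁻³
  (b) V·A = J·C⁻¹·A = kg·m²·s⁻³
  (c) [m·s⁻²] · [kg·m·s⁻¹] = kg·m²·s⁻³
  (d) W·s = J·s⁻¹·s = kg·m²·s⁻²
All reduce to kg·m²·s⁻³ except (d), which is kg·m²·s⁻².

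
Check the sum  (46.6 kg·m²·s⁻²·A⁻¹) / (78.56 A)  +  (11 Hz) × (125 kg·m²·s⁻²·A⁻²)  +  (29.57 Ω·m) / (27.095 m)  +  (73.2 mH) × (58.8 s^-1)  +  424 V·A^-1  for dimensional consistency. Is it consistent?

No

Dimensions:
  (46.6 kg·m²·s⁻²·A⁻¹) / (78.56 A):  [kg·m²·s⁻²·A⁻¹] / [A] = kg·m²·s⁻²·A⁻²
  (11 Hz) × (125 kg·m²·s⁻²·A⁻²):  [s⁻¹] · [kg·m²·s⁻²·A⁻²] = kg·m²·s⁻³·A⁻²
  (29.57 Ω·m) / (27.095 m):  [kg·m³·s⁻³·A⁻²] / [m] = kg·m²·s⁻³·A⁻²
  (73.2 mH) × (58.8 s^-1):  [kg·m²·s⁻²·A⁻²] · [s⁻¹] = kg·m²·s⁻³·A⁻²
  424 V·A^-1:  V·A⁻¹ = J·C⁻¹·A⁻¹ = kg·m²·s⁻³·A⁻²
The terms do not share a single dimension (kg·m²·s⁻²·A⁻² vs kg·m²·s⁻³·A⁻²).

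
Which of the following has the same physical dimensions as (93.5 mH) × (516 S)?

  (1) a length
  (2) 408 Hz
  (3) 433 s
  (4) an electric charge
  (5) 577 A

Reference: [kg·m²·s⁻²·A⁻²] · [kg⁻¹·m⁻²·s³·A²] = s.
Each option:
  (1) [length] = m
  (2) Hz = s⁻¹
  (3) s  ← same
  (4) [electric charge] = s·A
  (5) A
Only (3) matches s.

(3)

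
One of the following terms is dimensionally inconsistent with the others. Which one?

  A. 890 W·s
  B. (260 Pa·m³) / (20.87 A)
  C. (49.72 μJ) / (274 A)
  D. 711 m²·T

Reduce each to base SI dimensions:
  A. W·s = J·s⁻¹·s = kg·m²·s⁻²
  B. [kg·m²·s⁻²] / [A] = kg·m²·s⁻²·A⁻¹
  C. [kg·m²·s⁻²] / [A] = kg·m²·s⁻²·A⁻¹
  D. T·m² = Wb·m⁻²·m² = kg·m²·s⁻²·A⁻¹
All reduce to kg·m²·s⁻²·A⁻¹ except A., which is kg·m²·s⁻².

A.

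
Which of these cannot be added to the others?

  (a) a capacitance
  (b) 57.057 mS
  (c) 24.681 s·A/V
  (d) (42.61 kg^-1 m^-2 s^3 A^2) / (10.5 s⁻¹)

(b)

Expand each in SI base units:
  (a) [capacitance] = kg⁻¹·m⁻²·s⁴·A²
  (b) S = Ω⁻¹ = kg⁻¹·m⁻²·s³·A²
  (c) A·s·V⁻¹ = A·s·(J·C⁻¹)⁻¹ = kg⁻¹·m⁻²·s⁴·A²
  (d) [kg⁻¹·m⁻²·s³·A²] / [s⁻¹] = kg⁻¹·m⁻²·s⁴·A²
All reduce to kg⁻¹·m⁻²·s⁴·A² except (b), which is kg⁻¹·m⁻²·s³·A².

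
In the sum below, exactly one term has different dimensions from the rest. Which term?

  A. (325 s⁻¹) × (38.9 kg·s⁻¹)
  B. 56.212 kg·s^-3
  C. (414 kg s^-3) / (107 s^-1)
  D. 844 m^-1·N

B.

Reduce each to base SI dimensions:
  A. [s⁻¹] · [kg·s⁻¹] = kg·s⁻²
  B. kg·s⁻³
  C. [kg·s⁻³] / [s⁻¹] = kg·s⁻²
  D. N·m⁻¹ = kg·m·s⁻²·m⁻¹ = kg·s⁻²
All reduce to kg·s⁻² except B., which is kg·s⁻³.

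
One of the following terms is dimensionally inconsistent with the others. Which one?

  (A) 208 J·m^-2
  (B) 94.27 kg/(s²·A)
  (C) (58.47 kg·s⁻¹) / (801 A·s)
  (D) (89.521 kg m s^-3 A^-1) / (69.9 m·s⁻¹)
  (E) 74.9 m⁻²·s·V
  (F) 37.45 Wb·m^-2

(A)

Dimensions:
  (A) J·m⁻² = N·m·m⁻² = kg·s⁻²
  (B) kg·s⁻²·A⁻¹
  (C) [kg·s⁻¹] / [s·A] = kg·s⁻²·A⁻¹
  (D) [kg·m·s⁻³·A⁻¹] / [m·s⁻¹] = kg·s⁻²·A⁻¹
  (E) V·s·m⁻² = J·C⁻¹·s·m⁻² = kg·s⁻²·A⁻¹
  (F) Wb·m⁻² = V·s·m⁻² = kg·s⁻²·A⁻¹
All reduce to kg·s⁻²·A⁻¹ except (A), which is kg·s⁻².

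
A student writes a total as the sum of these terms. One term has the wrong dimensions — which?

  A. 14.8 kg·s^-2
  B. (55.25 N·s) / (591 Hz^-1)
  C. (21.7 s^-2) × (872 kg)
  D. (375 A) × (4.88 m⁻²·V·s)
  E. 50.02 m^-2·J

Work out the base dimensions of each:
  A. kg·s⁻²
  B. [kg·m·s⁻¹] / [s] = kg·m·s⁻²
  C. [s⁻²] · [kg] = kg·s⁻²
  D. [A] · [kg·s⁻²·A⁻¹] = kg·s⁻²
  E. J·m⁻² = N·m·m⁻² = kg·s⁻²
All reduce to kg·s⁻² except B., which is kg·m·s⁻².

B.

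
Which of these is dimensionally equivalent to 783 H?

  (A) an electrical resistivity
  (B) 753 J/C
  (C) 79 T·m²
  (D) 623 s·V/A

Reference: H = V·s·A⁻¹ = kg·m²·s⁻²·A⁻².
Each option:
  (A) [electrical resistivity] = kg·m³·s⁻³·A⁻²
  (B) J·C⁻¹ = N·m·(s·A)⁻¹ = kg·m²·s⁻³·A⁻¹
  (C) T·m² = Wb·m⁻²·m² = kg·m²·s⁻²·A⁻¹
  (D) V·s·A⁻¹ = J·C⁻¹·s·A⁻¹ = kg·m²·s⁻²·A⁻²  ← same
Only (D) matches kg·m²·s⁻²·A⁻².

(D)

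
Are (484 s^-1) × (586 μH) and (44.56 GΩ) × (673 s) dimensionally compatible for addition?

Dimensions:
  (484 s^-1) × (586 μH):  [s⁻¹] · [kg·m²·s⁻²·A⁻²] = kg·m²·s⁻³·A⁻²
  (44.56 GΩ) × (673 s):  [kg·m²·s⁻³·A⁻²] · [s] = kg·m²·s⁻²·A⁻²
kg·m²·s⁻³·A⁻² ≠ kg·m²·s⁻²·A⁻², so they cannot be added.

No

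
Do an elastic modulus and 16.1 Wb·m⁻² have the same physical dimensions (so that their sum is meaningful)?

In SI base units:
  an elastic modulus:  [elastic modulus] = kg·m⁻¹·s⁻²
  16.1 Wb·m⁻²:  Wb·m⁻² = V·s·m⁻² = kg·s⁻²·A⁻¹
kg·m⁻¹·s⁻² ≠ kg·s⁻²·A⁻¹, so they cannot be added.

No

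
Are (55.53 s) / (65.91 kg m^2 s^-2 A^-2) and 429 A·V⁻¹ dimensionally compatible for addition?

Work out the base dimensions of each:
  (55.53 s) / (65.91 kg m^2 s^-2 A^-2):  [s] / [kg·m²·s⁻²·A⁻²] = kg⁻¹·m⁻²·s³·A²
  429 A·V⁻¹:  A·V⁻¹ = A·(J·C⁻¹)⁻¹ = kg⁻¹·m⁻²·s³·A²
Both are kg⁻¹·m⁻²·s³·A², so they have the same dimensions and can be added.

Yes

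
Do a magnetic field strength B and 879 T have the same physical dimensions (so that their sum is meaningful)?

Work out the base dimensions of each:
  a magnetic field strength B:  [magnetic field strength B] = kg·s⁻²·A⁻¹
  879 T:  T = Wb·m⁻² = kg·s⁻²·A⁻¹
Both are kg·s⁻²·A⁻¹, so they have the same dimensions and can be added.

Yes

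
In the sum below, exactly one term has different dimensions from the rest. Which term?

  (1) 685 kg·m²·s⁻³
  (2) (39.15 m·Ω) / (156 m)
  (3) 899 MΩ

(1)

Dimensions:
  (1) kg·m²·s⁻³
  (2) [kg·m³·s⁻³·A⁻²] / [m] = kg·m²·s⁻³·A⁻²
  (3) Ω = V·A⁻¹ = kg·m²·s⁻³·A⁻²
All reduce to kg·m²·s⁻³·A⁻² except (1), which is kg·m²·s⁻³.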